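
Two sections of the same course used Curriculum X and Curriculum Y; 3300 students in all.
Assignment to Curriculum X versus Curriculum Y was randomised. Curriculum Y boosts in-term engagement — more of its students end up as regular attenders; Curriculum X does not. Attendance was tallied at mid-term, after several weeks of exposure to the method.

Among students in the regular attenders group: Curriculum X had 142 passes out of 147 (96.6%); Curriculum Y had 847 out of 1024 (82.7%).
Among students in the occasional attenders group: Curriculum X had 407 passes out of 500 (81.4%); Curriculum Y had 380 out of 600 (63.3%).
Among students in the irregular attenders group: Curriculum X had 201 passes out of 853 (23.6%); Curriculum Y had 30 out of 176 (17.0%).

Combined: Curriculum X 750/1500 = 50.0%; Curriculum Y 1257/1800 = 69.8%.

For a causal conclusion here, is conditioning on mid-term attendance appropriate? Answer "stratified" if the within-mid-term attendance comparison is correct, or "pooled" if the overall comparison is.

pooled

Mid-term attendance is downstream of the teaching method. One should not condition on a consequence of treatment, so the overall rates are the right comparison.
Pooled: Curriculum X 50.0% vs Curriculum Y 69.8%; Curriculum Y is higher overall.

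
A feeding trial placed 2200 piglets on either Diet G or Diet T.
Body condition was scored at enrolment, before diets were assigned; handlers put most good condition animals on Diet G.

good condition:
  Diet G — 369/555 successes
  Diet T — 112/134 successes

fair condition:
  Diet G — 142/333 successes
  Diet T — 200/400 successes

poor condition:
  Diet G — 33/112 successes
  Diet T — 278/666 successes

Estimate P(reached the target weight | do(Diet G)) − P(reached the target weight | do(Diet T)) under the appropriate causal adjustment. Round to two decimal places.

Starting body condition satisfies the back-door criterion: it is not a descendant of the diet, and it blocks the spurious path from diet to outcome. Adjusting for it (i.e., using the within-starting body condition rates) gives the causal effect.
Adjusting over the population distribution of starting body condition: 0.313·(0.665−0.836) + 0.333·(0.426−0.500) + 0.354·(0.295−0.417) = -0.121.

-0.12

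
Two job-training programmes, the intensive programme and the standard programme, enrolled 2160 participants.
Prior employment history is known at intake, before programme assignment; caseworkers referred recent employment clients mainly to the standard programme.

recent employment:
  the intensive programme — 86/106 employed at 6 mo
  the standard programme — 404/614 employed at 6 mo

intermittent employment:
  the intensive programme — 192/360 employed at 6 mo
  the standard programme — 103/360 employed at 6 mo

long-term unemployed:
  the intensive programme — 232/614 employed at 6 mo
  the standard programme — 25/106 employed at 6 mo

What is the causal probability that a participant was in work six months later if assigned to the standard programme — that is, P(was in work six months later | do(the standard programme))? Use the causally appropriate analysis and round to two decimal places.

0.39

Within every prior employment history level the intensive programme has the higher rate, yet pooled the standard programme does — Simpson's reversal.
Prior employment history is set before the programme has any effect — it is not caused by the programme — and it independently drives the outcome. That makes it a confounder, so the causal comparison is within prior employment history levels.
Standardising the standard programme to the population prior employment history mix: 0.333·404/614 + 0.333·103/360 + 0.333·25/106 = 0.393.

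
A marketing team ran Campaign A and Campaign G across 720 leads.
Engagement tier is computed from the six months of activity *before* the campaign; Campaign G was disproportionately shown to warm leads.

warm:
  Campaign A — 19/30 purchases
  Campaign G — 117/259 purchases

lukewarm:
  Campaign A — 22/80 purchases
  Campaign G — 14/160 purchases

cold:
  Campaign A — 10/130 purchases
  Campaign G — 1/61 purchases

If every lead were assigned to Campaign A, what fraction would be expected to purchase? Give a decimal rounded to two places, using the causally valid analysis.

0.37

The imbalance in engagement tier arose from how leads were allocated, not from anything the campaign did; and engagement tier independently affects the outcome. The pooled gap is confounded — condition on engagement tier.
Standardising Campaign A to the population engagement tier mix: 0.401·19/30 + 0.333·22/80 + 0.265·10/130 = 0.366.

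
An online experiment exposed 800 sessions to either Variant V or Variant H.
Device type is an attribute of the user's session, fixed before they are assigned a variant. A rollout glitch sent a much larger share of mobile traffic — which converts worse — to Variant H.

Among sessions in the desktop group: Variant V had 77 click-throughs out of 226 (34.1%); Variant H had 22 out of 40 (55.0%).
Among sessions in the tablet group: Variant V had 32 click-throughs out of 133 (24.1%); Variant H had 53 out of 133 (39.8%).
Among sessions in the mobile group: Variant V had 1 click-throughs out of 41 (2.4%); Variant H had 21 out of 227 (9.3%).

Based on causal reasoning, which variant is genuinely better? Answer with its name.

Variant H

The imbalance in device type arose from how sessions were allocated, not from anything the variant did; and device type independently affects the outcome. The pooled gap is confounded — condition on device type.
Within each level — desktop: 34.1% vs 55.0%; tablet: 24.1% vs 39.8%; mobile: 2.4% vs 9.3% — Variant H is higher every time.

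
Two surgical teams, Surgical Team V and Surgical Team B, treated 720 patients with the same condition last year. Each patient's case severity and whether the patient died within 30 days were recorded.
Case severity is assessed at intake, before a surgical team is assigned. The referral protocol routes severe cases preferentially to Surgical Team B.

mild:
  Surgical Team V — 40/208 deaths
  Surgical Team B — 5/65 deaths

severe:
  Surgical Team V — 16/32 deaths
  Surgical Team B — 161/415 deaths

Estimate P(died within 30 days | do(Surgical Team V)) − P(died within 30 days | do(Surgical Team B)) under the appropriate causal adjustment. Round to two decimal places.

+0.11

Surgical Team B is lower inside every case severity stratum but Surgical Team V is lower in aggregate. Whether to stratify depends on how case severity relates to the surgical team.
Nothing the surgical team does changes case severity; the imbalance is an allocation artefact. With case severity also predicting the outcome, the pooled figure is confounded, and the within-stratum comparison is the causal one.
Adjusting over the population distribution of case severity: 0.379·(0.192−0.077) + 0.621·(0.500−0.388) = +0.113.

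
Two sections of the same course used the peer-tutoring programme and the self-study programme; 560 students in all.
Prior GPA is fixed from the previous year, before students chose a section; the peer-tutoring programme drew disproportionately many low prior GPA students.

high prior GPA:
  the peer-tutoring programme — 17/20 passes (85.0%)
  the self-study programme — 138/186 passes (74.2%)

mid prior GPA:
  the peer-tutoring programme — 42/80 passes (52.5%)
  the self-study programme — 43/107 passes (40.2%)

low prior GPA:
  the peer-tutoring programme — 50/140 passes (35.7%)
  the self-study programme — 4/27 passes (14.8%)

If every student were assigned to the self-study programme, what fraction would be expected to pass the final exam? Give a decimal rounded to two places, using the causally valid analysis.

0.45

The prior GPA band-specific comparison favours the peer-tutoring programme throughout, but the pooled figures favour the self-study programme. The question is whether to condition on prior GPA band.
Nothing the teaching method does changes prior GPA band; the imbalance is an allocation artefact. With prior GPA band also predicting the outcome, the pooled figure is confounded, and the within-stratum comparison is the causal one.
Standardising the self-study programme to the population prior GPA band mix: 0.368·138/186 + 0.334·43/107 + 0.298·4/27 = 0.451.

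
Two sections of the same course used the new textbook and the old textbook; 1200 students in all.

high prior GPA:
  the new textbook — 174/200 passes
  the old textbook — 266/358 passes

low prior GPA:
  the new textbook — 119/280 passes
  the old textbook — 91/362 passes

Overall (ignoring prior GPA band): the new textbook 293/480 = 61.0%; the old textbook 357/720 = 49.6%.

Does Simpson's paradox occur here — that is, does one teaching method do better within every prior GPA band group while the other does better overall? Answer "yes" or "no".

no

Within each prior GPA band level (high prior GPA 87.0% vs 74.3%; low prior GPA 42.5% vs 25.1%), the new textbook has the higher rate every time. Pooled: 61.0% vs 49.6% — the new textbook has the higher rate overall. They agree.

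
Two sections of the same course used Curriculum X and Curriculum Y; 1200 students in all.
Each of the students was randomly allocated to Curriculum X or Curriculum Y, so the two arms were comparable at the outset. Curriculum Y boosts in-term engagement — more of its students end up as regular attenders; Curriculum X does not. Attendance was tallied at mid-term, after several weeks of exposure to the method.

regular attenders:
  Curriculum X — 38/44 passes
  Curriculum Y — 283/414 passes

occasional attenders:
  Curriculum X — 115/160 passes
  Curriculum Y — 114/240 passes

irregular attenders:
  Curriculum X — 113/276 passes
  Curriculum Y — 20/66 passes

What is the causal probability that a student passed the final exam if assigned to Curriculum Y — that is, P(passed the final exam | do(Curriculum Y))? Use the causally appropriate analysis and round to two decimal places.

0.58

Mid-term attendance lies on the pathway teaching method → mid-term attendance → outcome, so adjusting for it blocks the indirect effect. For the total causal effect of teaching method, use the unadjusted pooled rates.
So P(outcome | do(Curriculum Y)) is just the pooled rate for Curriculum Y: 417/720 = 0.579.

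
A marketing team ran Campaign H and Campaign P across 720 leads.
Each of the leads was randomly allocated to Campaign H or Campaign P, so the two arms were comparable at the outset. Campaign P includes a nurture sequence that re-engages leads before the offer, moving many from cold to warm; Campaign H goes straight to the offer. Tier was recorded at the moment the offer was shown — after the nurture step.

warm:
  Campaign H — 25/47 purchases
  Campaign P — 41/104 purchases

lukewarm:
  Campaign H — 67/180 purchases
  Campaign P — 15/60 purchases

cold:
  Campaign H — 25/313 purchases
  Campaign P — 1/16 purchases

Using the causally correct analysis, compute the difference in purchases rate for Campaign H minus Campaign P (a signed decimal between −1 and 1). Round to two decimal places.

-0.10

Within every engagement tier level Campaign H has the higher rate, yet pooled Campaign P does — Simpson's reversal.
Engagement tier is downstream of the campaign. One should not condition on a consequence of treatment, so the overall rates are the right comparison.
The causal difference is the pooled difference: 0.217 − 0.317 = -0.100.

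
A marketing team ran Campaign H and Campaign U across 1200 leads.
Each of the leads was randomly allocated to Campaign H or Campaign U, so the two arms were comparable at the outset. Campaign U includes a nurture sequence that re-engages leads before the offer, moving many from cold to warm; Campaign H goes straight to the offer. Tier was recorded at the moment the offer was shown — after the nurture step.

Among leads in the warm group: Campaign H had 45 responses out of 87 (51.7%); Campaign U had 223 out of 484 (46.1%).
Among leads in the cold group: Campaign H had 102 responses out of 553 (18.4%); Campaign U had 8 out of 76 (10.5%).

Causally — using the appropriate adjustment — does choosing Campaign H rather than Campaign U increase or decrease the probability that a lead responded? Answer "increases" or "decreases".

decreases

Within every engagement tier level Campaign H has the higher rate, yet pooled Campaign U does — Simpson's reversal.
Because the campaign influences engagement tier, engagement tier is a post-treatment mediator, not a confounder. Stratifying on it would bias the estimate; the causal effect is the crude pooled difference.
Pooled: Campaign H 23.0% vs Campaign U 41.2%; Campaign U is higher overall.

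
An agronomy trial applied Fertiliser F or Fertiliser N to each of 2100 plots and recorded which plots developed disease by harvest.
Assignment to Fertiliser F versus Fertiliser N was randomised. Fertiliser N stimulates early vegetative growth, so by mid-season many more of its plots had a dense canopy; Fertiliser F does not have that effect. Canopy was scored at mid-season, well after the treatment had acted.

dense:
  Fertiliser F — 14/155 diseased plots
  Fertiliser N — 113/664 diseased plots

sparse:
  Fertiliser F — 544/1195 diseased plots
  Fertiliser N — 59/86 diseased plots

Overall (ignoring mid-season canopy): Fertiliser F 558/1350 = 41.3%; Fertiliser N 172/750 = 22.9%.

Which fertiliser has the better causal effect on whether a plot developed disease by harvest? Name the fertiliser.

Fertiliser N

Fertiliser F is lower inside every mid-season canopy stratum but Fertiliser N is lower in aggregate. Whether to stratify depends on how mid-season canopy relates to the fertiliser.
Mid-season canopy is downstream of the fertiliser. One should not condition on a consequence of treatment, so the overall rates are the right comparison.
Pooled: Fertiliser F 41.3% vs Fertiliser N 22.9%; Fertiliser N is lower overall.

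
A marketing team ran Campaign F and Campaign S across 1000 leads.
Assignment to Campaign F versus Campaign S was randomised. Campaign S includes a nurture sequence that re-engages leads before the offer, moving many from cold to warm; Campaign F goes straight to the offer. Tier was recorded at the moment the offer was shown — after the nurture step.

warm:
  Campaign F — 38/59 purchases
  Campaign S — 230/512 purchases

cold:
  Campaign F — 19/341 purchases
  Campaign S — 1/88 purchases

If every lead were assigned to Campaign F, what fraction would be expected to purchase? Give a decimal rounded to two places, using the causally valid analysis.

0.14

Engagement tier is downstream of the campaign. One should not condition on a consequence of treatment, so the overall rates are the right comparison.
So P(outcome | do(Campaign F)) is just the pooled rate for Campaign F: 57/400 = 0.142.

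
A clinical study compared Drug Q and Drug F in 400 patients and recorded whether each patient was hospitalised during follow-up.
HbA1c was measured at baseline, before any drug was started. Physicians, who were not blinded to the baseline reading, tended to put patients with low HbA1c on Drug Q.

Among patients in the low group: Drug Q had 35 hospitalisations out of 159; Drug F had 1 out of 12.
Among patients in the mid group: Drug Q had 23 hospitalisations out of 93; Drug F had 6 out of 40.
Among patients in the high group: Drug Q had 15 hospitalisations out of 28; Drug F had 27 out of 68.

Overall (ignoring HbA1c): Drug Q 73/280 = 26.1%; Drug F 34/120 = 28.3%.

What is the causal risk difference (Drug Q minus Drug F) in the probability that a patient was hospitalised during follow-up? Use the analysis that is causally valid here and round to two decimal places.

HbA1c differs across drugs for reasons unrelated to any effect of the drug itself, and it separately predicts the outcome — a classic confounder. We must compare within HbA1c levels.
Adjusting over the population distribution of HbA1c: 0.427·(0.220−0.083) + 0.333·(0.247−0.150) + 0.240·(0.536−0.397) = +0.124.

+0.12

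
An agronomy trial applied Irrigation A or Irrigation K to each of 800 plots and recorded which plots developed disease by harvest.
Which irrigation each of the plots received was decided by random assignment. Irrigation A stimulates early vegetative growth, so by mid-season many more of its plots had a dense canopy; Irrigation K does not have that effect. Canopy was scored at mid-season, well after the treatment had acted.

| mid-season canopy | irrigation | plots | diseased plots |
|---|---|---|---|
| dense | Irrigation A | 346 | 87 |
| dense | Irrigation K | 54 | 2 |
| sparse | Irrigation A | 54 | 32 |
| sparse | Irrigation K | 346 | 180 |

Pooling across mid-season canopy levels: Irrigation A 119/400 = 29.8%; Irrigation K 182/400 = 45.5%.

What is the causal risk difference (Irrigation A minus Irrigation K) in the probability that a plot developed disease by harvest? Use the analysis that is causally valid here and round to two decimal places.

Within every mid-season canopy level Irrigation K has the lower rate, yet pooled Irrigation A does — Simpson's reversal.
The distribution of mid-season canopy is itself part of what the irrigation does — it is an intermediate outcome. Holding it fixed would remove that part of the effect; the total effect is the pooled difference.
The causal difference is the pooled difference: 0.297 − 0.455 = -0.158.

-0.16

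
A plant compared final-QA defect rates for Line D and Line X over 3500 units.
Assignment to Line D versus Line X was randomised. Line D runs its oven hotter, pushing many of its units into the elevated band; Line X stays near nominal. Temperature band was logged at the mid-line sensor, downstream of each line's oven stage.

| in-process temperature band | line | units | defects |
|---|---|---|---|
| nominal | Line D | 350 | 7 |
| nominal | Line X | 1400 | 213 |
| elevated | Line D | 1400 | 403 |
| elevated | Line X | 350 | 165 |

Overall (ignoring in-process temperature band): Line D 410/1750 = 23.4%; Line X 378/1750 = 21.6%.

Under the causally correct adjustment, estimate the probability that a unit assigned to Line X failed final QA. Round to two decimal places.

The in-process temperature band-specific comparison favours Line D throughout, but the pooled figures favour Line X. The question is whether to condition on in-process temperature band.
In-process temperature band is recorded after the line and is itself shifted by it — it sits on the causal path from line to outcome. Conditioning on a mediator would strip out part of the effect we want; the pooled comparison gives the total causal effect.
So P(outcome | do(Line X)) is just the pooled rate for Line X: 378/1750 = 0.216.

0.22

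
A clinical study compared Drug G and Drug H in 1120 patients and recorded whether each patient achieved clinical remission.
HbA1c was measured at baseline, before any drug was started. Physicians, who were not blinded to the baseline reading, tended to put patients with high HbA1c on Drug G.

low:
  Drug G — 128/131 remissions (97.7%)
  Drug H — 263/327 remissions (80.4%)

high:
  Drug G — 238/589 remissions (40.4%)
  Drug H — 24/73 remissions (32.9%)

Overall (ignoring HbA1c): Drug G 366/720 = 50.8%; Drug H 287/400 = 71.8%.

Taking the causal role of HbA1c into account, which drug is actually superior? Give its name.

Drug G

The stratified and pooled comparisons disagree (Drug G wins within each HbA1c; Drug H wins overall), so the answer turns on the causal role of HbA1c.
The imbalance in HbA1c arose from how patients were allocated, not from anything the drug did; and HbA1c independently affects the outcome. The pooled gap is confounded — condition on HbA1c.
Within each level — low: 97.7% vs 80.4%; high: 40.4% vs 32.9% — Drug G is higher every time.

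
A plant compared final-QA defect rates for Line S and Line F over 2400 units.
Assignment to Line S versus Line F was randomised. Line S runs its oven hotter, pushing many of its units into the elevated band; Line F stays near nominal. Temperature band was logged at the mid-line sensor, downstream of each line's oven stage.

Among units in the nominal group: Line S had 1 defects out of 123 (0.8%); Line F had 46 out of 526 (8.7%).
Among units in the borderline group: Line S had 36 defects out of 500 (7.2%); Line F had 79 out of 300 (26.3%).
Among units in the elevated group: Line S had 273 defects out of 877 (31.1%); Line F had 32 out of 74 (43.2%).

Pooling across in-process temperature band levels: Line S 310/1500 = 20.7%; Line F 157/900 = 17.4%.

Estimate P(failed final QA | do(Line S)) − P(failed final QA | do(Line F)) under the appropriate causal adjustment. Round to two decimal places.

Within every in-process temperature band level Line S has the lower rate, yet pooled Line F does — Simpson's reversal.
In-process temperature band is downstream of the line. One should not condition on a consequence of treatment, so the overall rates are the right comparison.
The causal difference is the pooled difference: 0.207 − 0.174 = +0.032.

+0.03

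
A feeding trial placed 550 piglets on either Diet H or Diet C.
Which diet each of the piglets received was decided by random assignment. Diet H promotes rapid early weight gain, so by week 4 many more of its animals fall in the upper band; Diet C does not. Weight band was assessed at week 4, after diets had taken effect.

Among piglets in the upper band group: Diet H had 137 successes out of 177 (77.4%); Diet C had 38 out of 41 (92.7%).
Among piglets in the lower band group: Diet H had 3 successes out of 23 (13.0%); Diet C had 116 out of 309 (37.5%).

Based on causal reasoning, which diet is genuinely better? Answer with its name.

Diet H

The stratified and pooled comparisons disagree (Diet C wins within each week-4 weight band; Diet H wins overall), so the answer turns on the causal role of week-4 weight band.
Because the diet influences week-4 weight band, week-4 weight band is a post-treatment mediator, not a confounder. Stratifying on it would bias the estimate; the causal effect is the crude pooled difference.
Pooled: Diet H 70.0% vs Diet C 44.0%; Diet H is higher overall.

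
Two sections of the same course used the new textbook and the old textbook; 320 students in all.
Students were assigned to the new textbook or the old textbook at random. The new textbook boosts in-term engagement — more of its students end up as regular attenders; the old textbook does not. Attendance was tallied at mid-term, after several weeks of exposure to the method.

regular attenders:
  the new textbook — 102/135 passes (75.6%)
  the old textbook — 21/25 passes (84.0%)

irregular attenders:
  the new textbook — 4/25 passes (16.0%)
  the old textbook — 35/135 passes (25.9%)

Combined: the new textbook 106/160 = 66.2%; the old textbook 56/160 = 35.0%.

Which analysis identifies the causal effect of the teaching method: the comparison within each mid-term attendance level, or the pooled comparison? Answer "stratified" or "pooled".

Mid-term attendance is recorded after the teaching method and is itself shifted by it — it sits on the causal path from teaching method to outcome. Conditioning on a mediator would strip out part of the effect we want; the pooled comparison gives the total causal effect.
Pooled: the new textbook 66.2% vs the old textbook 35.0%; the new textbook is higher overall.

pooled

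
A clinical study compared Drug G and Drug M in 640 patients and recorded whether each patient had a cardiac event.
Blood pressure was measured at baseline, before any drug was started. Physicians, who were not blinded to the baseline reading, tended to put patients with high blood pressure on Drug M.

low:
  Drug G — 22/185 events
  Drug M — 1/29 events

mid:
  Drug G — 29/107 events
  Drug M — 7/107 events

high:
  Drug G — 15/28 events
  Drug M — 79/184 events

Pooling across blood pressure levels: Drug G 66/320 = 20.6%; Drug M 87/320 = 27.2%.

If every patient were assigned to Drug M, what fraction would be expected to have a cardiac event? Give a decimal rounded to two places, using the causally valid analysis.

Drug M is lower inside every blood pressure stratum but Drug G is lower in aggregate. Whether to stratify depends on how blood pressure relates to the drug.
Here blood pressure is a common cause — it drives both which drug a case falls under and the outcome. The crude comparison mixes populations; the stratum-specific rates are the causally relevant ones.
Standardising Drug M to the population blood pressure mix: 0.334·1/29 + 0.334·7/107 + 0.331·79/184 = 0.176.

0.18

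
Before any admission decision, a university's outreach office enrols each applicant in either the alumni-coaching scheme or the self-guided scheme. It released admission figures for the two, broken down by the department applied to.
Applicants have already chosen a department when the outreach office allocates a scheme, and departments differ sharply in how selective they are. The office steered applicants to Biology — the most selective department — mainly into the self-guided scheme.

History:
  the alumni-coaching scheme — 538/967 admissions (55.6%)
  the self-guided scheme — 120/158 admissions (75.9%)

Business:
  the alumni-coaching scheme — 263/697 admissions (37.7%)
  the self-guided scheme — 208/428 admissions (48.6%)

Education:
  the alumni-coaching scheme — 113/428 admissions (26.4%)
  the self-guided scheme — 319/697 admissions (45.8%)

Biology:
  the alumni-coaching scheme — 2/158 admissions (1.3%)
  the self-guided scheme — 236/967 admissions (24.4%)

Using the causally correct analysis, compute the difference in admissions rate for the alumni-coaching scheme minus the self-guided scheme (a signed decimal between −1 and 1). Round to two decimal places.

-0.18

Nothing the outreach scheme does changes department; the imbalance is an allocation artefact. With department also predicting the outcome, the pooled figure is confounded, and the within-stratum comparison is the causal one.
Adjusting over the population distribution of department: 0.250·(0.556−0.759) + 0.250·(0.377−0.486) + 0.250·(0.264−0.458) + 0.250·(0.013−0.244) = -0.184.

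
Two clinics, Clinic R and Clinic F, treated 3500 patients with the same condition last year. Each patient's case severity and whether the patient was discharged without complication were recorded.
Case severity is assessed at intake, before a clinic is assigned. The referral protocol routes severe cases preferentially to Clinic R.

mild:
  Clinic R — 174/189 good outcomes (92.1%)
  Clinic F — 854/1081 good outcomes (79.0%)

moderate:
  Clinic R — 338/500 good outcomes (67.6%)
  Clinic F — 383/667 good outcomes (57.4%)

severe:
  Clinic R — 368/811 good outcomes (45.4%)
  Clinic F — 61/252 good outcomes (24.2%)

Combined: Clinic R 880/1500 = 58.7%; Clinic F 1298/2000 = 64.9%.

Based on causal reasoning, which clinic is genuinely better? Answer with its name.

Clinic R

Within every case severity level Clinic R has the higher rate, yet pooled Clinic F does — Simpson's reversal.
Here case severity is a common cause — it drives both which clinic a case falls under and the outcome. The crude comparison mixes populations; the stratum-specific rates are the causally relevant ones.
Within each level — mild: 92.1% vs 79.0%; moderate: 67.6% vs 57.4%; severe: 45.4% vs 24.2% — Clinic R is higher every time.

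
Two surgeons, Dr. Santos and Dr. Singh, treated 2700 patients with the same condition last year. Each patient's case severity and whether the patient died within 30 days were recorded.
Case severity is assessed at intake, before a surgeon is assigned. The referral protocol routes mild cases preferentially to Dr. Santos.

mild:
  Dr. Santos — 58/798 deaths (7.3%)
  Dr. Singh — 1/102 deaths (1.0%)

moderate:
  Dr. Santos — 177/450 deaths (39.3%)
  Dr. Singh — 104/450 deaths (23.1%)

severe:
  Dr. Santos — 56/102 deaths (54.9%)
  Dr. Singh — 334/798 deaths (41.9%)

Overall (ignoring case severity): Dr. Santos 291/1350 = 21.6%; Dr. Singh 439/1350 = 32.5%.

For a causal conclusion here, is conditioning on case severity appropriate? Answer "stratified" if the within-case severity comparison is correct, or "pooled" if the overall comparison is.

Nothing the surgeon does changes case severity; the imbalance is an allocation artefact. With case severity also predicting the outcome, the pooled figure is confounded, and the within-stratum comparison is the causal one.
Within each level — mild: 7.3% vs 1.0%; moderate: 39.3% vs 23.1%; severe: 54.9% vs 41.9% — Dr. Singh is lower every time.

stratified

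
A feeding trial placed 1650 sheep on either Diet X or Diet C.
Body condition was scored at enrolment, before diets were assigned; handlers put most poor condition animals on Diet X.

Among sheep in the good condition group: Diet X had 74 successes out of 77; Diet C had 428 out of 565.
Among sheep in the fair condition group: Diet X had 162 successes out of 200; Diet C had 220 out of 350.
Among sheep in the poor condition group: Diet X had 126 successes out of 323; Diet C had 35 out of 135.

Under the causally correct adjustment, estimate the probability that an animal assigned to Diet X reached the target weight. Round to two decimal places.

0.75

Starting body condition satisfies the back-door criterion: it is not a descendant of the diet, and it blocks the spurious path from diet to outcome. Adjusting for it (i.e., using the within-starting body condition rates) gives the causal effect.
Standardising Diet X to the population starting body condition mix: 0.389·74/77 + 0.333·162/200 + 0.278·126/323 = 0.752.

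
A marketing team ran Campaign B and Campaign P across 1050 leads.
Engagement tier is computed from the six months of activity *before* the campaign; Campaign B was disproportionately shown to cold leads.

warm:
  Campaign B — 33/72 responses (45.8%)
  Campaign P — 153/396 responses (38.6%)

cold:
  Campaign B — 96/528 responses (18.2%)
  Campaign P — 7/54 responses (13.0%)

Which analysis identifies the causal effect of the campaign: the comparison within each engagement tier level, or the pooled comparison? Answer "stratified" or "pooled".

Here engagement tier is a common cause — it drives both which campaign a case falls under and the outcome. The crude comparison mixes populations; the stratum-specific rates are the causally relevant ones.
Within each level — warm: 45.8% vs 38.6%; cold: 18.2% vs 13.0% — Campaign B is higher every time.

stratified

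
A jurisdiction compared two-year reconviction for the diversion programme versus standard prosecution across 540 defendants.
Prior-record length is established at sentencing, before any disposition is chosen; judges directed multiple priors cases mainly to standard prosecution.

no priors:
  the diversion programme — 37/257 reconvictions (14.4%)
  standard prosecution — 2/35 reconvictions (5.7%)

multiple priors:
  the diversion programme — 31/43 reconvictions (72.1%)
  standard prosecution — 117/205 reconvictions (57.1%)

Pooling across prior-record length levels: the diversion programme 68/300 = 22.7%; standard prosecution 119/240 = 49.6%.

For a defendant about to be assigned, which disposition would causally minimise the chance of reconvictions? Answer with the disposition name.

standard prosecution

Prior-record length differs across dispositions for reasons unrelated to any effect of the disposition itself, and it separately predicts the outcome — a classic confounder. We must compare within prior-record length levels.
Within each level — no priors: 14.4% vs 5.7%; multiple priors: 72.1% vs 57.1% — standard prosecution is lower every time.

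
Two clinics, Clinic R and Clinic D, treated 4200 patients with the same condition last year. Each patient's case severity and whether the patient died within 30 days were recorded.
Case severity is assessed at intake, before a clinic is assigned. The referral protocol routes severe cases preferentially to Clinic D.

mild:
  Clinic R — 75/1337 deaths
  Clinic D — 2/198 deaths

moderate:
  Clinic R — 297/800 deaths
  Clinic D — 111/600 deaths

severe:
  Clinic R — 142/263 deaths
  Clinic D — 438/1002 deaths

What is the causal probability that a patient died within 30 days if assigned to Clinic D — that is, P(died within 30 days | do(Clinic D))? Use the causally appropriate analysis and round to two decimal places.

The imbalance in case severity arose from how patients were allocated, not from anything the clinic did; and case severity independently affects the outcome. The pooled gap is confounded — condition on case severity.
Standardising Clinic D to the population case severity mix: 0.365·2/198 + 0.333·111/600 + 0.301·438/1002 = 0.197.

0.20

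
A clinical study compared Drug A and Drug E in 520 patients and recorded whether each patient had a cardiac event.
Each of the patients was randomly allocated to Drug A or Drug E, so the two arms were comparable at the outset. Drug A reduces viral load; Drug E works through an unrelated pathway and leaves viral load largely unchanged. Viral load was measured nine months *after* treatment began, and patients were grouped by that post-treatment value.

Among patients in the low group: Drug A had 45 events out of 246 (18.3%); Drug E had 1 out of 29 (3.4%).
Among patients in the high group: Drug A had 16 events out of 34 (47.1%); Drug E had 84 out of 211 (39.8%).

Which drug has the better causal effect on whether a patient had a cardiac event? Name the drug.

Drug A

The stratified and pooled comparisons disagree (Drug E wins within each viral load; Drug A wins overall), so the answer turns on the causal role of viral load.
Stratifying would compare drugs among patients the drugs themselves sorted into viral load groups — a form of selection on an intermediate. The unconditioned pooled rates give the total causal effect.
Pooled: Drug A 21.8% vs Drug E 35.4%; Drug A is lower overall.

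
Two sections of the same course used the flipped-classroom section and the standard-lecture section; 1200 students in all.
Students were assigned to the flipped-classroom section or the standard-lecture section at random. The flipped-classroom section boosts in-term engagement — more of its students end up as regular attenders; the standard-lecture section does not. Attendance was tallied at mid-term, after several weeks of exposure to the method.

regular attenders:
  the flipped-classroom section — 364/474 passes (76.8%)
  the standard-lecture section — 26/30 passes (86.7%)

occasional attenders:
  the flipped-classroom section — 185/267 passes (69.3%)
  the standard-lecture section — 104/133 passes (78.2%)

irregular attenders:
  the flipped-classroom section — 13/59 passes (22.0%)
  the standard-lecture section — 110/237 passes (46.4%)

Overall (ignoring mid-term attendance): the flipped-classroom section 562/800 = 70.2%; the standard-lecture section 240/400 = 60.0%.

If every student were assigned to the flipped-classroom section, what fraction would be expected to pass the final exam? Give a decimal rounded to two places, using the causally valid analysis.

0.70

The distribution of mid-term attendance is itself part of what the teaching method does — it is an intermediate outcome. Holding it fixed would remove that part of the effect; the total effect is the pooled difference.
So P(outcome | do(the flipped-classroom section)) is just the pooled rate for the flipped-classroom section: 562/800 = 0.703.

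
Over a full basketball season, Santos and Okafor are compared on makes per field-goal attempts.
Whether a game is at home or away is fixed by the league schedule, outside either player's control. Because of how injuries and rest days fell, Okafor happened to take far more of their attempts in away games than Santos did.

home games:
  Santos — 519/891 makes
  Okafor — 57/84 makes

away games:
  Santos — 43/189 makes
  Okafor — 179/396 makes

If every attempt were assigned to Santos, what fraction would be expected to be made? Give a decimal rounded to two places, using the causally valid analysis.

0.45

Within every game venue level Okafor has the higher rate, yet pooled Santos does — Simpson's reversal.
Game venue is set before the player has any effect — it is not caused by the player — and it independently drives the outcome. That makes it a confounder, so the causal comparison is within game venue levels.
Standardising Santos to the population game venue mix: 0.625·519/891 + 0.375·43/189 = 0.449.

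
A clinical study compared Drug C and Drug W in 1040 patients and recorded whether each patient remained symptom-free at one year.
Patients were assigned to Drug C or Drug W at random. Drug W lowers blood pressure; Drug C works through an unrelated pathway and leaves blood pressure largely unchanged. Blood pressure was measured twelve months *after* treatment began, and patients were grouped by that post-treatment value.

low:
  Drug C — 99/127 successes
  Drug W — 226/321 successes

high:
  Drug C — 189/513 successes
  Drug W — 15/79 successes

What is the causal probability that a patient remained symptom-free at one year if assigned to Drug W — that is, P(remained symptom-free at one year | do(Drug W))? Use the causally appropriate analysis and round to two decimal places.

0.60

Stratifying would compare drugs among patients the drugs themselves sorted into blood pressure groups — a form of selection on an intermediate. The unconditioned pooled rates give the total causal effect.
So P(outcome | do(Drug W)) is just the pooled rate for Drug W: 241/400 = 0.603.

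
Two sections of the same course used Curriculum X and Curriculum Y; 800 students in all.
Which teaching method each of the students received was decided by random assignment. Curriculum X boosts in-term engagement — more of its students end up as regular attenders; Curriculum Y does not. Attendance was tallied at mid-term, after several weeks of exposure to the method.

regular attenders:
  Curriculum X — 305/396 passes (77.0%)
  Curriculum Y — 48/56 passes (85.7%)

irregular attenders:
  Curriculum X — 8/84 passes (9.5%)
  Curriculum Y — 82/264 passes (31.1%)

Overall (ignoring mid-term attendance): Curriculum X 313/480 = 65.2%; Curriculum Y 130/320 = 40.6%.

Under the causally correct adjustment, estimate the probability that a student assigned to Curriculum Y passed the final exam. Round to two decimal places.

Mid-term attendance is downstream of the teaching method. One should not condition on a consequence of treatment, so the overall rates are the right comparison.
So P(outcome | do(Curriculum Y)) is just the pooled rate for Curriculum Y: 130/320 = 0.406.

0.41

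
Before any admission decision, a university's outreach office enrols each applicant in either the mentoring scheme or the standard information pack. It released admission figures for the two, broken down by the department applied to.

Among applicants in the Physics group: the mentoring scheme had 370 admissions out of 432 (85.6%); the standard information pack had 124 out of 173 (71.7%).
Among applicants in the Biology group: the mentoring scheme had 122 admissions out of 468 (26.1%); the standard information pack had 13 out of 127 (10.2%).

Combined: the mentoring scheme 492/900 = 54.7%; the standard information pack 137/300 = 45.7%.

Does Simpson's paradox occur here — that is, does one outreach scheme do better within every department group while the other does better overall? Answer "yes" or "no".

no

Within each department level (Physics 85.6% vs 71.7%; Biology 26.1% vs 10.2%), the mentoring scheme has the higher rate every time. Pooled: 54.7% vs 45.7% — the mentoring scheme has the higher rate overall. They agree.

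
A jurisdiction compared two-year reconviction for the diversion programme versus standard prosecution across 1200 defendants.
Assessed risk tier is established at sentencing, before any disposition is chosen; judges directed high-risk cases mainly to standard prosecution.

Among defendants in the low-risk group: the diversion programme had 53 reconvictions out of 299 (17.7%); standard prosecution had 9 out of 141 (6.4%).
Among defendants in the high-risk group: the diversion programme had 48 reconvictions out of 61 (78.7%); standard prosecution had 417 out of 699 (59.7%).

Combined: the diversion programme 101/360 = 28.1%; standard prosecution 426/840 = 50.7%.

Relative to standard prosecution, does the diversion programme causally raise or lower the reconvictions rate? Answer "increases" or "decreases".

increases

standard prosecution is lower inside every assessed risk tier stratum but the diversion programme is lower in aggregate. Whether to stratify depends on how assessed risk tier relates to the disposition.
Assessed risk tier differs across dispositions for reasons unrelated to any effect of the disposition itself, and it separately predicts the outcome — a classic confounder. We must compare within assessed risk tier levels.
Within each level — low-risk: 17.7% vs 6.4%; high-risk: 78.7% vs 59.7% — standard prosecution is lower every time.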